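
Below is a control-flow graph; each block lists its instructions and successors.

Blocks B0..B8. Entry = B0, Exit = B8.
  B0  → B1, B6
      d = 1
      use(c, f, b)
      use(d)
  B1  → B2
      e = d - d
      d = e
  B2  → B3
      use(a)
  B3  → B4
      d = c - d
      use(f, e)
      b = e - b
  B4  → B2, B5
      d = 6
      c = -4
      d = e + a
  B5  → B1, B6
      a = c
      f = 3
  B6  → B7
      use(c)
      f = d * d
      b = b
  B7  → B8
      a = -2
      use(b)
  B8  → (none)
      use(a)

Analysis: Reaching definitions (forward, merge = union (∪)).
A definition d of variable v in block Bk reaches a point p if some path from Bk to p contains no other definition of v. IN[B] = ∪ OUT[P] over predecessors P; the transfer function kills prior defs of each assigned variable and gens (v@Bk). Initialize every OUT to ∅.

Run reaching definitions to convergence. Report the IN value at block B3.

Answer: {a@B5, b@B3, c@B4, d@B1, d@B4, e@B1, f@B5}

Derivation:
Fixpoint table:
  B0:   IN={}   OUT={d@B0}
  B1:   IN={a@B5, b@B3, c@B4, d@B0, d@B4, e@B1, f@B5}   OUT={a@B5, b@B3, c@B4, d@B1, e@B1, f@B5}
  B2:   IN={a@B5, b@B3, c@B4, d@B1, d@B4, e@B1, f@B5}   OUT={a@B5, b@B3, c@B4, d@B1, d@B4, e@B1, f@B5}
  B3:   IN={a@B5, b@B3, c@B4, d@B1, d@B4, e@B1, f@B5}   OUT={a@B5, b@B3, c@B4, d@B3, e@B1, f@B5}
  B4:   IN={a@B5, b@B3, c@B4, d@B3, e@B1, f@B5}   OUT={a@B5, b@B3, c@B4, d@B4, e@B1, f@B5}
  B5:   IN={a@B5, b@B3, c@B4, d@B4, e@B1, f@B5}   OUT={a@B5, b@B3, c@B4, d@B4, e@B1, f@B5}
  B6:   IN={a@B5, b@B3, c@B4, d@B0, d@B4, e@B1, f@B5}   OUT={a@B5, b@B6, c@B4, d@B0, d@B4, e@B1, f@B6}
  B7:   IN={a@B5, b@B6, c@B4, d@B0, d@B4, e@B1, f@B6}   OUT={a@B7, b@B6, c@B4, d@B0, d@B4, e@B1, f@B6}
  B8:   IN={a@B7, b@B6, c@B4, d@B0, d@B4, e@B1, f@B6}   OUT={a@B7, b@B6, c@B4, d@B0, d@B4, e@B1, f@B6}

Merge at B3: IN[B3] = OUT[B2] = {a@B5, b@B3, c@B4, d@B1, d@B4, e@B1, f@B5}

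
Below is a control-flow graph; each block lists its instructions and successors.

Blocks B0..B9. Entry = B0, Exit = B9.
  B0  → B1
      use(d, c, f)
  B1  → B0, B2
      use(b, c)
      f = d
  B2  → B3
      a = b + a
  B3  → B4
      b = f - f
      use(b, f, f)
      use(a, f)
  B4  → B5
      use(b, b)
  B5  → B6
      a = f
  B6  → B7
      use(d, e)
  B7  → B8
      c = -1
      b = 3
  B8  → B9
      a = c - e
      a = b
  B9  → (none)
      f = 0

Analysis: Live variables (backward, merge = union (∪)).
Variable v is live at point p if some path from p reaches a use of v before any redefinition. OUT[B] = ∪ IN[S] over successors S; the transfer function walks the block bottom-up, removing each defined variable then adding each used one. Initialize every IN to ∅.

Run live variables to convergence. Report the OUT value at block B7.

Fixpoint table:
  B0:  IN={a, b, c, d, e, f}  OUT={a, b, c, d, e}
  B1:  IN={a, b, c, d, e}  OUT={a, b, c, d, e, f}
  B2:  IN={a, b, d, e, f}  OUT={a, d, e, f}
  B3:  IN={a, d, e, f}  OUT={b, d, e, f}
  B4:  IN={b, d, e, f}  OUT={d, e, f}
  B5:  IN={d, e, f}  OUT={d, e}
  B6:  IN={d, e}  OUT={e}
  B7:  IN={e}  OUT={b, c, e}
  B8:  IN={b, c, e}  OUT={}
  B9:  IN={}  OUT={}

Merge at B7: OUT[B7] = IN[B8] = {b, c, e}

Answer: {b, c, e}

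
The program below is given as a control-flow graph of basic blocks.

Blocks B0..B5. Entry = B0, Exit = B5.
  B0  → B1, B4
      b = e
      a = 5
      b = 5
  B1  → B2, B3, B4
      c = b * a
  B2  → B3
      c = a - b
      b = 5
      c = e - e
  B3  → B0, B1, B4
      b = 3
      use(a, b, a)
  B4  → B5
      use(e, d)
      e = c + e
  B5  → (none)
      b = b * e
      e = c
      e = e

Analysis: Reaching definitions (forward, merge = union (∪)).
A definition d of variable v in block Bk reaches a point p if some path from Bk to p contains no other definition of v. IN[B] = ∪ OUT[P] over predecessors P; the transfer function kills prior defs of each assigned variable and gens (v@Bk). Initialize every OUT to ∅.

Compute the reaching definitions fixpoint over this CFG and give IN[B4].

Converged values:
  B0:  IN={a@B0, b@B3, c@B1, c@B2}  OUT={a@B0, b@B0, c@B1, c@B2}
  B1:  IN={a@B0, b@B0, b@B3, c@B1, c@B2}  OUT={a@B0, b@B0, b@B3, c@B1}
  B2:  IN={a@B0, b@B0, b@B3, c@B1}  OUT={a@B0, b@B2, c@B2}
  B3:  IN={a@B0, b@B0, b@B2, b@B3, c@B1, c@B2}  OUT={a@B0, b@B3, c@B1, c@B2}
  B4:  IN={a@B0, b@B0, b@B3, c@B1, c@B2}  OUT={a@B0, b@B0, b@B3, c@B1, c@B2, e@B4}
  B5:  IN={a@B0, b@B0, b@B3, c@B1, c@B2, e@B4}  OUT={a@B0, b@B5, c@B1, c@B2, e@B5}

Merge at B4: IN[B4] = OUT[B0] ⊔ OUT[B1] ⊔ OUT[B3] = {a@B0, b@B0, b@B3, c@B1, c@B2}

Answer: {a@B0, b@B0, b@B3, c@B1, c@B2}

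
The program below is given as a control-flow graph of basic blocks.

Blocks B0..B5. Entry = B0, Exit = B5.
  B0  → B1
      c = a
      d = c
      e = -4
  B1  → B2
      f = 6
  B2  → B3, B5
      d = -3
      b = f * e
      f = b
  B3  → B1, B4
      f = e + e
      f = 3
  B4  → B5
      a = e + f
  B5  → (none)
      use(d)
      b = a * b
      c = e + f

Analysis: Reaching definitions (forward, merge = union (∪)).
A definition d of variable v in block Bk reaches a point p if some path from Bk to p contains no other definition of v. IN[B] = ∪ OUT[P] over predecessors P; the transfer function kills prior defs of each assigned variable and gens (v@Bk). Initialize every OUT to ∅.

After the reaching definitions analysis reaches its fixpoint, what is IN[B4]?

Fixpoint table:
  B0:   IN={}   OUT={c@B0, d@B0, e@B0}
  B1:   IN={b@B2, c@B0, d@B0, d@B2, e@B0, f@B3}   OUT={b@B2, c@B0, d@B0, d@B2, e@B0, f@B1}
  B2:   IN={b@B2, c@B0, d@B0, d@B2, e@B0, f@B1}   OUT={b@B2, c@B0, d@B2, e@B0, f@B2}
  B3:   IN={b@B2, c@B0, d@B2, e@B0, f@B2}   OUT={b@B2, c@B0, d@B2, e@B0, f@B3}
  B4:   IN={b@B2, c@B0, d@B2, e@B0, f@B3}   OUT={a@B4, b@B2, c@B0, d@B2, e@B0, f@B3}
  B5:   IN={a@B4, b@B2, c@B0, d@B2, e@B0, f@B2, f@B3}   OUT={a@B4, b@B5, c@B5, d@B2, e@B0, f@B2, f@B3}

Merge at B4: IN[B4] = OUT[B3] = {b@B2, c@B0, d@B2, e@B0, f@B3}

Answer: {b@B2, c@B0, d@B2, e@B0, f@B3}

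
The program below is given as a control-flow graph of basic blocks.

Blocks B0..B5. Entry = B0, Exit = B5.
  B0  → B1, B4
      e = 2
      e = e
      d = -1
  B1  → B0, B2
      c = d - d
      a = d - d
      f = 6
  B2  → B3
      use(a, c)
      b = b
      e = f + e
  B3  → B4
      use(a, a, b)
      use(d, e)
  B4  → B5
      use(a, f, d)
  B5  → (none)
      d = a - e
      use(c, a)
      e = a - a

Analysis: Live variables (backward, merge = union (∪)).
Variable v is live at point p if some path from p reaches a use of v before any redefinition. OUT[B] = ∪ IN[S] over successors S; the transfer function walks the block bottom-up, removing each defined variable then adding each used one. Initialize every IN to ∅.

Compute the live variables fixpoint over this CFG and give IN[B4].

Converged values:
  B0:  IN={a, b, c, f}  OUT={a, b, c, d, e, f}
  B1:  IN={b, d, e}  OUT={a, b, c, d, e, f}
  B2:  IN={a, b, c, d, e, f}  OUT={a, b, c, d, e, f}
  B3:  IN={a, b, c, d, e, f}  OUT={a, c, d, e, f}
  B4:  IN={a, c, d, e, f}  OUT={a, c, e}
  B5:  IN={a, c, e}  OUT={}

Merge at B4: OUT[B4] = IN[B5] = {a, c, e}
Applying B4's transfer function to that OUT value gives IN[B4] (row B4 above).

Answer: {a, c, d, e, f}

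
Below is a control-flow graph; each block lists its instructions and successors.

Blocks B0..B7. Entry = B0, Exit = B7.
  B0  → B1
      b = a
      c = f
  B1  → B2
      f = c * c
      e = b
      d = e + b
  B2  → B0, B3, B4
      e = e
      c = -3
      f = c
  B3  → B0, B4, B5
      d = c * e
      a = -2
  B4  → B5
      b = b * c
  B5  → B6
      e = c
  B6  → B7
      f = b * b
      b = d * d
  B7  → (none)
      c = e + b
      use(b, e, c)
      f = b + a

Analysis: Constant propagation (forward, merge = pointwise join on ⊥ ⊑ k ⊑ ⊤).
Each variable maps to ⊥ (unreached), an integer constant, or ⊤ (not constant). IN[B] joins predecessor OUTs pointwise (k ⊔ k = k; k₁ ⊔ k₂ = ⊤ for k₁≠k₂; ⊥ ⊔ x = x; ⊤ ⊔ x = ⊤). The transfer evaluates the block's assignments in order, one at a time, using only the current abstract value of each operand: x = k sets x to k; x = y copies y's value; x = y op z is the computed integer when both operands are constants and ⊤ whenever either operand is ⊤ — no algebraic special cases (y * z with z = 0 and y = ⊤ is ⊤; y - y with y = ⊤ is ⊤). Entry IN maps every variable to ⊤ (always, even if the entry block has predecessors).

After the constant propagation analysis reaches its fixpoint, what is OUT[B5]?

Converged values:
  B0: | IN=(all ⊤) | OUT=(all ⊤)
  B1: | IN=(all ⊤) | OUT=(all ⊤)
  B2: | IN=(all ⊤) | OUT={c:-3, f:-3; rest ⊤}
  B3: | IN={c:-3, f:-3; rest ⊤} | OUT={a:-2, c:-3, f:-3; rest ⊤}
  B4: | IN={c:-3, f:-3; rest ⊤} | OUT={c:-3, f:-3; rest ⊤}
  B5: | IN={c:-3, f:-3; rest ⊤} | OUT={c:-3, e:-3, f:-3; rest ⊤}
  B6: | IN={c:-3, e:-3, f:-3; rest ⊤} | OUT={c:-3, e:-3; rest ⊤}
  B7: | IN={c:-3, e:-3; rest ⊤} | OUT={e:-3; rest ⊤}

Merge at B5: IN[B5] = OUT[B3] ⊔ OUT[B4] = {a: ⊤, b: ⊤, c: -3, d: ⊤, e: ⊤, f: -3}
Applying B5's transfer function to that IN value gives OUT[B5] (row B5 above).

Answer: {a: ⊤, b: ⊤, c: -3, d: ⊤, e: -3, f: -3}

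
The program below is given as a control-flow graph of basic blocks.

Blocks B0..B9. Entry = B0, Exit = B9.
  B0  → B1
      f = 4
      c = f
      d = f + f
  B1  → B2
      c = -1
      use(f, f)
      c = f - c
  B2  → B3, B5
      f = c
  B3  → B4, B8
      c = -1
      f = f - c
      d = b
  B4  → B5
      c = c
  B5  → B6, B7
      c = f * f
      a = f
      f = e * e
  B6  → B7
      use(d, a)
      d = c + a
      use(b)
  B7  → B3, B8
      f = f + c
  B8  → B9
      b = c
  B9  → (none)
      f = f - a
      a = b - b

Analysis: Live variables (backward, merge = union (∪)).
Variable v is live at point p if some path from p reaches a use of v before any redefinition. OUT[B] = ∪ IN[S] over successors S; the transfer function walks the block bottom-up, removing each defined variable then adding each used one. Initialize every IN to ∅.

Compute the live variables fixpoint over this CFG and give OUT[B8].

Per-block solution:
  B0:   IN={a, b, e}   OUT={a, b, d, e, f}
  B1:   IN={a, b, d, e, f}   OUT={a, b, c, d, e}
  B2:   IN={a, b, c, d, e}   OUT={a, b, d, e, f}
  B3:   IN={a, b, e, f}   OUT={a, b, c, d, e, f}
  B4:   IN={b, c, d, e, f}   OUT={b, d, e, f}
  B5:   IN={b, d, e, f}   OUT={a, b, c, d, e, f}
  B6:   IN={a, b, c, d, e, f}   OUT={a, b, c, e, f}
  B7:   IN={a, b, c, e, f}   OUT={a, b, c, e, f}
  B8:   IN={a, c, f}   OUT={a, b, f}
  B9:   IN={a, b, f}   OUT={}

Merge at B8: OUT[B8] = IN[B9] = {a, b, f}

Answer: {a, b, f}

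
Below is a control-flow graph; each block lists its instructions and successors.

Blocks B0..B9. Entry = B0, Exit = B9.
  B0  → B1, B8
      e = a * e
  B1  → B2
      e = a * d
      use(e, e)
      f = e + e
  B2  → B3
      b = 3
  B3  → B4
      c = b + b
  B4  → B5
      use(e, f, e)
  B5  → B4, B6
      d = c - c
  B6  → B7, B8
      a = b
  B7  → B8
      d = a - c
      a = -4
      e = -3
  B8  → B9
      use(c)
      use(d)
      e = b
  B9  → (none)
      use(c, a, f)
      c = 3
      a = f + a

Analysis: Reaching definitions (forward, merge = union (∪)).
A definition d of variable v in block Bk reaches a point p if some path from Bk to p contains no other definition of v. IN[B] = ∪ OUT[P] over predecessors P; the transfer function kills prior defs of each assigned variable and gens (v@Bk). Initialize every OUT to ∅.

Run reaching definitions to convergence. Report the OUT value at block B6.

Answer: {a@B6, b@B2, c@B3, d@B5, e@B1, f@B1}

Trace:
Converged values:
  B0: | IN={} | OUT={e@B0}
  B1: | IN={e@B0} | OUT={e@B1, f@B1}
  B2: | IN={e@B1, f@B1} | OUT={b@B2, e@B1, f@B1}
  B3: | IN={b@B2, e@B1, f@B1} | OUT={b@B2, c@B3, e@B1, f@B1}
  B4: | IN={b@B2, c@B3, d@B5, e@B1, f@B1} | OUT={b@B2, c@B3, d@B5, e@B1, f@B1}
  B5: | IN={b@B2, c@B3, d@B5, e@B1, f@B1} | OUT={b@B2, c@B3, d@B5, e@B1, f@B1}
  B6: | IN={b@B2, c@B3, d@B5, e@B1, f@B1} | OUT={a@B6, b@B2, c@B3, d@B5, e@B1, f@B1}
  B7: | IN={a@B6, b@B2, c@B3, d@B5, e@B1, f@B1} | OUT={a@B7, b@B2, c@B3, d@B7, e@B7, f@B1}
  B8: | IN={a@B6, a@B7, b@B2, c@B3, d@B5, d@B7, e@B0, e@B1, e@B7, f@B1} | OUT={a@B6, a@B7, b@B2, c@B3, d@B5, d@B7, e@B8, f@B1}
  B9: | IN={a@B6, a@B7, b@B2, c@B3, d@B5, d@B7, e@B8, f@B1} | OUT={a@B9, b@B2, c@B9, d@B5, d@B7, e@B8, f@B1}

Merge at B6: IN[B6] = OUT[B5] = {b@B2, c@B3, d@B5, e@B1, f@B1}
Applying B6's transfer function to that IN value gives OUT[B6] (row B6 above).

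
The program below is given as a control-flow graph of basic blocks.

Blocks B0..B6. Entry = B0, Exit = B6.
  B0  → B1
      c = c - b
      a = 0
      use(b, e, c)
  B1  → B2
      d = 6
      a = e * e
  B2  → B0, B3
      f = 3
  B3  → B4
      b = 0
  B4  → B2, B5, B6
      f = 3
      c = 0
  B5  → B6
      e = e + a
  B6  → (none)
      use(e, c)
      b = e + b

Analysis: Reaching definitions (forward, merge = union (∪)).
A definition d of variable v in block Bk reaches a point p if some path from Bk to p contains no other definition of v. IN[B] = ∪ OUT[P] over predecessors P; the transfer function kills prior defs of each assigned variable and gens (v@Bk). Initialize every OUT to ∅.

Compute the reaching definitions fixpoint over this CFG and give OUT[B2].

Per-block solution:
  B0:  IN={a@B1, b@B3, c@B0, c@B4, d@B1, f@B2}  OUT={a@B0, b@B3, c@B0, d@B1, f@B2}
  B1:  IN={a@B0, b@B3, c@B0, d@B1, f@B2}  OUT={a@B1, b@B3, c@B0, d@B1, f@B2}
  B2:  IN={a@B1, b@B3, c@B0, c@B4, d@B1, f@B2, f@B4}  OUT={a@B1, b@B3, c@B0, c@B4, d@B1, f@B2}
  B3:  IN={a@B1, b@B3, c@B0, c@B4, d@B1, f@B2}  OUT={a@B1, b@B3, c@B0, c@B4, d@B1, f@B2}
  B4:  IN={a@B1, b@B3, c@B0, c@B4, d@B1, f@B2}  OUT={a@B1, b@B3, c@B4, d@B1, f@B4}
  B5:  IN={a@B1, b@B3, c@B4, d@B1, f@B4}  OUT={a@B1, b@B3, c@B4, d@B1, e@B5, f@B4}
  B6:  IN={a@B1, b@B3, c@B4, d@B1, e@B5, f@B4}  OUT={a@B1, b@B6, c@B4, d@B1, e@B5, f@B4}

Merge at B2: IN[B2] = OUT[B1] ⊔ OUT[B4] = {a@B1, b@B3, c@B0, c@B4, d@B1, f@B2, f@B4}
Applying B2's transfer function to that IN value gives OUT[B2] (row B2 above).

Answer: {a@B1, b@B3, c@B0, c@B4, d@B1, f@B2}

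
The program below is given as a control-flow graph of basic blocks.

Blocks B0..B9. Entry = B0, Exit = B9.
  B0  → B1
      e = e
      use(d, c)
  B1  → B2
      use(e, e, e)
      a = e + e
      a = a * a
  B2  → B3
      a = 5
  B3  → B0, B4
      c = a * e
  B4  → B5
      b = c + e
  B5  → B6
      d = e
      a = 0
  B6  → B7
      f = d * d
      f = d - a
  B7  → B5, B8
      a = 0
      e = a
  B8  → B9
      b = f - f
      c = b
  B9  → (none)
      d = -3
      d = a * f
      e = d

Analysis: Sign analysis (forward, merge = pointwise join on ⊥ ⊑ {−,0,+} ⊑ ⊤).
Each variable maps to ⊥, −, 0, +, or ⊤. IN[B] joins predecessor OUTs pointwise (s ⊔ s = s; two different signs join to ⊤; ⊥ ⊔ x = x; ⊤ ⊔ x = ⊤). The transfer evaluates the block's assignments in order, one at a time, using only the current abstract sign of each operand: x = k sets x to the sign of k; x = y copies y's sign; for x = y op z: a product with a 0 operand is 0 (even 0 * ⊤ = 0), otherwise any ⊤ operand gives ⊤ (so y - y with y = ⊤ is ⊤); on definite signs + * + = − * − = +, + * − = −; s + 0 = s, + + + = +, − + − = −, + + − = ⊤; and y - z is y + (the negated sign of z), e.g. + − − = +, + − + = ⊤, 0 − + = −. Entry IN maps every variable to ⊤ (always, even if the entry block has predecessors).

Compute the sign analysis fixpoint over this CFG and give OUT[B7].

Converged values:
  B0:  IN=(all ⊤)  OUT=(all ⊤)
  B1:  IN=(all ⊤)  OUT=(all ⊤)
  B2:  IN=(all ⊤)  OUT={a:+; rest ⊤}
  B3:  IN={a:+; rest ⊤}  OUT={a:+; rest ⊤}
  B4:  IN={a:+; rest ⊤}  OUT={a:+; rest ⊤}
  B5:  IN=(all ⊤)  OUT={a:0; rest ⊤}
  B6:  IN={a:0; rest ⊤}  OUT={a:0; rest ⊤}
  B7:  IN={a:0; rest ⊤}  OUT={a:0, e:0; rest ⊤}
  B8:  IN={a:0, e:0; rest ⊤}  OUT={a:0, e:0; rest ⊤}
  B9:  IN={a:0, e:0; rest ⊤}  OUT={a:0, d:0, e:0; rest ⊤}

Merge at B7: IN[B7] = OUT[B6] = {a: 0, b: ⊤, c: ⊤, d: ⊤, e: ⊤, f: ⊤}
Applying B7's transfer function to that IN value gives OUT[B7] (row B7 above).

Answer: {a: 0, b: ⊤, c: ⊤, d: ⊤, e: 0, f: ⊤}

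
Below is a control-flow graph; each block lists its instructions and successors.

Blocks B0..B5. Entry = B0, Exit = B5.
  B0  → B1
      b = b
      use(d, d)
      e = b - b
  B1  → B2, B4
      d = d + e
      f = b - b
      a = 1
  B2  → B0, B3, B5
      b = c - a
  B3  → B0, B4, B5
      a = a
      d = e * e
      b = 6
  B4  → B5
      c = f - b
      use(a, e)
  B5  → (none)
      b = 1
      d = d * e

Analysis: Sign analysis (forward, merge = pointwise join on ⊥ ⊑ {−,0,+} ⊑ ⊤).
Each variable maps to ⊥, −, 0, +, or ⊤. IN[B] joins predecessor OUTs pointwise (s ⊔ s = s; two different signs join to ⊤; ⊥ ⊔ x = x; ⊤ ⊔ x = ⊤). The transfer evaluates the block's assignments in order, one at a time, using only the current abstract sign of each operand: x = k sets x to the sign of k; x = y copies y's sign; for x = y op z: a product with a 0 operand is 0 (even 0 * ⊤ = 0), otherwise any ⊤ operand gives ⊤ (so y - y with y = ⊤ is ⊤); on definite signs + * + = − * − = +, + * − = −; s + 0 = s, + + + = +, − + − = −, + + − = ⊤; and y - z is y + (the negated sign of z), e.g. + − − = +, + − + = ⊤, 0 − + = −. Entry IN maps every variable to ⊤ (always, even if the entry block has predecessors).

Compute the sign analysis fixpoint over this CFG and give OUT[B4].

Per-block solution:
  B0: | IN=(all ⊤) | OUT=(all ⊤)
  B1: | IN=(all ⊤) | OUT={a:+; rest ⊤}
  B2: | IN={a:+; rest ⊤} | OUT={a:+; rest ⊤}
  B3: | IN={a:+; rest ⊤} | OUT={a:+, b:+; rest ⊤}
  B4: | IN={a:+; rest ⊤} | OUT={a:+; rest ⊤}
  B5: | IN={a:+; rest ⊤} | OUT={a:+, b:+; rest ⊤}

Merge at B4: IN[B4] = OUT[B1] ⊔ OUT[B3] = {a: +, b: ⊤, c: ⊤, d: ⊤, e: ⊤, f: ⊤}
Applying B4's transfer function to that IN value gives OUT[B4] (row B4 above).

Answer: {a: +, b: ⊤, c: ⊤, d: ⊤, e: ⊤, f: ⊤}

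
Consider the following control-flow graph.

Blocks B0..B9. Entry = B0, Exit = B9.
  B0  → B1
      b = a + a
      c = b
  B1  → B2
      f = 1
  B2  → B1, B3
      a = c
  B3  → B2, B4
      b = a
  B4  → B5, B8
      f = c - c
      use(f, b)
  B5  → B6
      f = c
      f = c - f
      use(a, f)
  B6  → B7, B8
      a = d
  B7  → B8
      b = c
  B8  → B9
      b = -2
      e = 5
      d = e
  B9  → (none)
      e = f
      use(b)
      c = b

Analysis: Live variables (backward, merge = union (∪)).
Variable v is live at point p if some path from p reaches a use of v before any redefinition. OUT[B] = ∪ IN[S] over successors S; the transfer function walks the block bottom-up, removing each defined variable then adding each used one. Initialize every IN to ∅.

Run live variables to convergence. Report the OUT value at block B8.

Answer: {b, f}

Derivation:
Converged values:
  B0: | IN={a, d} | OUT={c, d}
  B1: | IN={c, d} | OUT={c, d}
  B2: | IN={c, d} | OUT={a, c, d}
  B3: | IN={a, c, d} | OUT={a, b, c, d}
  B4: | IN={a, b, c, d} | OUT={a, c, d, f}
  B5: | IN={a, c, d} | OUT={c, d, f}
  B6: | IN={c, d, f} | OUT={c, f}
  B7: | IN={c, f} | OUT={f}
  B8: | IN={f} | OUT={b, f}
  B9: | IN={b, f} | OUT={}

Merge at B8: OUT[B8] = IN[B9] = {b, f}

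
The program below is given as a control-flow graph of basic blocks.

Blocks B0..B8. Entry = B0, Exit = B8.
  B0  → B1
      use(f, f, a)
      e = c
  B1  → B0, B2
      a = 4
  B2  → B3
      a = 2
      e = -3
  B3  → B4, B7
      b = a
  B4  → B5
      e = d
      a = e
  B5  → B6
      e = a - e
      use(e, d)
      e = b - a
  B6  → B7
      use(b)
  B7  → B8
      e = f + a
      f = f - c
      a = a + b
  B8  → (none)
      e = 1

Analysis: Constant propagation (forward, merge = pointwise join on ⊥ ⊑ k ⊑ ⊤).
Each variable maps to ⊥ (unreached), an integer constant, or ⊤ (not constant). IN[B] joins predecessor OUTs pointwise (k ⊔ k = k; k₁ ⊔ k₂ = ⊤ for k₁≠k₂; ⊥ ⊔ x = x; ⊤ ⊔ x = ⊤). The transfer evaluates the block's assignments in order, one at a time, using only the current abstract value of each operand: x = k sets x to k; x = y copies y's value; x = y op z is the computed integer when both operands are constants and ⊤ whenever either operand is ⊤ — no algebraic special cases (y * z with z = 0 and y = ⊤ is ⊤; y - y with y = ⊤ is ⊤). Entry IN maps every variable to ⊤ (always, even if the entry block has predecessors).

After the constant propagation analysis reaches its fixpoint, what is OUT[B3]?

Fixpoint table:
  B0: | IN=(all ⊤) | OUT=(all ⊤)
  B1: | IN=(all ⊤) | OUT={a:4; rest ⊤}
  B2: | IN={a:4; rest ⊤} | OUT={a:2, e:-3; rest ⊤}
  B3: | IN={a:2, e:-3; rest ⊤} | OUT={a:2, b:2, e:-3; rest ⊤}
  B4: | IN={a:2, b:2, e:-3; rest ⊤} | OUT={b:2; rest ⊤}
  B5: | IN={b:2; rest ⊤} | OUT={b:2; rest ⊤}
  B6: | IN={b:2; rest ⊤} | OUT={b:2; rest ⊤}
  B7: | IN={b:2; rest ⊤} | OUT={b:2; rest ⊤}
  B8: | IN={b:2; rest ⊤} | OUT={b:2, e:1; rest ⊤}

Merge at B3: IN[B3] = OUT[B2] = {a: 2, b: ⊤, c: ⊤, d: ⊤, e: -3, f: ⊤}
Applying B3's transfer function to that IN value gives OUT[B3] (row B3 above).

Answer: {a: 2, b: 2, c: ⊤, d: ⊤, e: -3, f: ⊤}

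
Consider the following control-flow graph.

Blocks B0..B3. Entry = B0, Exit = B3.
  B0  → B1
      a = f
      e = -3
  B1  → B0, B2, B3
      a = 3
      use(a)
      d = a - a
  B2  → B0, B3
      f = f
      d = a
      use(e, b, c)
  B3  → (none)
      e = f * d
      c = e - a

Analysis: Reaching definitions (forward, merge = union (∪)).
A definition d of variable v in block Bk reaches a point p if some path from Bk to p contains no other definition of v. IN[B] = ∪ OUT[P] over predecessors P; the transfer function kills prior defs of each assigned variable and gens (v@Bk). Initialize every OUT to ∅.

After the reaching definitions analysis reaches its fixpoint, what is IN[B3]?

Per-block solution:
  B0: | IN={a@B1, d@B1, d@B2, e@B0, f@B2} | OUT={a@B0, d@B1, d@B2, e@B0, f@B2}
  B1: | IN={a@B0, d@B1, d@B2, e@B0, f@B2} | OUT={a@B1, d@B1, e@B0, f@B2}
  B2: | IN={a@B1, d@B1, e@B0, f@B2} | OUT={a@B1, d@B2, e@B0, f@B2}
  B3: | IN={a@B1, d@B1, d@B2, e@B0, f@B2} | OUT={a@B1, c@B3, d@B1, d@B2, e@B3, f@B2}

Merge at B3: IN[B3] = OUT[B1] ⊔ OUT[B2] = {a@B1, d@B1, d@B2, e@B0, f@B2}

Answer: {a@B1, d@B1, d@B2, e@B0, f@B2}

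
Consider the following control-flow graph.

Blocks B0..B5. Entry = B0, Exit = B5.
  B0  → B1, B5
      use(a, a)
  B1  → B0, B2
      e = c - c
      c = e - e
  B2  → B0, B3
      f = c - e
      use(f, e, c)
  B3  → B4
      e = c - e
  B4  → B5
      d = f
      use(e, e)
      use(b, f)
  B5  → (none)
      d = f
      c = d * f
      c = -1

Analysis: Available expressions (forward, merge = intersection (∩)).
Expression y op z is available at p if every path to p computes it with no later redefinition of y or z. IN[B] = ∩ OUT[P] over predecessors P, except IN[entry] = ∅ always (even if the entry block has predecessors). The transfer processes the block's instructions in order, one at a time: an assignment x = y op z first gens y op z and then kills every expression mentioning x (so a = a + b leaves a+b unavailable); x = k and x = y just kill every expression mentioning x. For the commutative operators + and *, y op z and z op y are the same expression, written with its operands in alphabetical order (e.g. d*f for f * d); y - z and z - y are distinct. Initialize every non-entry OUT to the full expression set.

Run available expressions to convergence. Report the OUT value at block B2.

Answer: {c-e, e-e}

Derivation:
Fixpoint table:
  B0: | IN={} | OUT={}
  B1: | IN={} | OUT={e-e}
  B2: | IN={e-e} | OUT={c-e, e-e}
  B3: | IN={c-e, e-e} | OUT={}
  B4: | IN={} | OUT={}
  B5: | IN={} | OUT={d*f}

Merge at B2: IN[B2] = OUT[B1] = {e-e}
Applying B2's transfer function to that IN value gives OUT[B2] (row B2 above).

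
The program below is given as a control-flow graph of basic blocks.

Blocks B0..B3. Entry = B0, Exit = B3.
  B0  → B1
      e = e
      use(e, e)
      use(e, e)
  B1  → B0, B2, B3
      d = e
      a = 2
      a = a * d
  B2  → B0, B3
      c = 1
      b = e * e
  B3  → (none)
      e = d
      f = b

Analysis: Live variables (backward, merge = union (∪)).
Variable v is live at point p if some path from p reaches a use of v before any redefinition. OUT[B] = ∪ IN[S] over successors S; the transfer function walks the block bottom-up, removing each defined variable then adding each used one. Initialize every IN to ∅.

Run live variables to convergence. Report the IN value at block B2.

Per-block solution:
  B0:  IN={b, e}  OUT={b, e}
  B1:  IN={b, e}  OUT={b, d, e}
  B2:  IN={d, e}  OUT={b, d, e}
  B3:  IN={b, d}  OUT={}

Merge at B2: OUT[B2] = IN[B0] ⊔ IN[B3] = {b, d, e}
Applying B2's transfer function to that OUT value gives IN[B2] (row B2 above).

Answer: {d, e}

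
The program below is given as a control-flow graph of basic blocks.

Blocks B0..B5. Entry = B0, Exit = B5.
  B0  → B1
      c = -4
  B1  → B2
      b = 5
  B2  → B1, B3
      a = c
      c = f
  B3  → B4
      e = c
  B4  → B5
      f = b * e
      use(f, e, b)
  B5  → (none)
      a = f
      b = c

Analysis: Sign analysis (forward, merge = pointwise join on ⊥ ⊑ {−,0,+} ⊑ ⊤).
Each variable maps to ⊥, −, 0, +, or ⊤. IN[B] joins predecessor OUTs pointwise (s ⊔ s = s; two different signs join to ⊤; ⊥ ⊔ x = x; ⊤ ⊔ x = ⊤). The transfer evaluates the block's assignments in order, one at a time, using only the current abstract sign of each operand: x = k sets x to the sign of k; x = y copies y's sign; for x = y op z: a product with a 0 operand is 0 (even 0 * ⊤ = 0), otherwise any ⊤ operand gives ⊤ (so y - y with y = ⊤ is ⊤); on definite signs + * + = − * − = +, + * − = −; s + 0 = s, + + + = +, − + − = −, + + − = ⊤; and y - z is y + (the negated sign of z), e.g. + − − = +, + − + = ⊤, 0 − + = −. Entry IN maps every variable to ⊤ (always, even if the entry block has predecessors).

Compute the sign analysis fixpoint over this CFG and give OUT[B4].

Answer: {a: ⊤, b: +, c: ⊤, d: ⊤, e: ⊤, f: ⊤}

Derivation:
Per-block solution:
  B0:  IN=(all ⊤)  OUT={c:-; rest ⊤}
  B1:  IN=(all ⊤)  OUT={b:+; rest ⊤}
  B2:  IN={b:+; rest ⊤}  OUT={b:+; rest ⊤}
  B3:  IN={b:+; rest ⊤}  OUT={b:+; rest ⊤}
  B4:  IN={b:+; rest ⊤}  OUT={b:+; rest ⊤}
  B5:  IN={b:+; rest ⊤}  OUT=(all ⊤)

Merge at B4: IN[B4] = OUT[B3] = {a: ⊤, b: +, c: ⊤, d: ⊤, e: ⊤, f: ⊤}
Applying B4's transfer function to that IN value gives OUT[B4] (row B4 above).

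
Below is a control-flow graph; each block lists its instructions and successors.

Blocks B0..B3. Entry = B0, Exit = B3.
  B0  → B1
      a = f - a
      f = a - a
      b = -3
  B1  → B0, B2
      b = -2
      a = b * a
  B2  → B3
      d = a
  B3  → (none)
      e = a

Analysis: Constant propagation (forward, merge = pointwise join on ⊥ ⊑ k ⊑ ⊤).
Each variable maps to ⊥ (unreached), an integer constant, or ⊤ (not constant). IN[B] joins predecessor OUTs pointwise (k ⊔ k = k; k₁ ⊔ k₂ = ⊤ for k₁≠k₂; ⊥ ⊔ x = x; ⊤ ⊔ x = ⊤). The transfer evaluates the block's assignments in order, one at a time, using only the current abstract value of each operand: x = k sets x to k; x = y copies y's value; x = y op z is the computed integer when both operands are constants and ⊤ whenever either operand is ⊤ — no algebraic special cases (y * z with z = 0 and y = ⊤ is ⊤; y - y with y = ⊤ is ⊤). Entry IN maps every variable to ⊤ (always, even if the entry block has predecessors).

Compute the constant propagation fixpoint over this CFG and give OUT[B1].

Fixpoint table:
  B0: | IN=(all ⊤) | OUT={b:-3; rest ⊤}
  B1: | IN={b:-3; rest ⊤} | OUT={b:-2; rest ⊤}
  B2: | IN={b:-2; rest ⊤} | OUT={b:-2; rest ⊤}
  B3: | IN={b:-2; rest ⊤} | OUT={b:-2; rest ⊤}

Merge at B1: IN[B1] = OUT[B0] = {a: ⊤, b: -3, c: ⊤, d: ⊤, e: ⊤, f: ⊤}
Applying B1's transfer function to that IN value gives OUT[B1] (row B1 above).

Answer: {a: ⊤, b: -2, c: ⊤, d: ⊤, e: ⊤, f: ⊤}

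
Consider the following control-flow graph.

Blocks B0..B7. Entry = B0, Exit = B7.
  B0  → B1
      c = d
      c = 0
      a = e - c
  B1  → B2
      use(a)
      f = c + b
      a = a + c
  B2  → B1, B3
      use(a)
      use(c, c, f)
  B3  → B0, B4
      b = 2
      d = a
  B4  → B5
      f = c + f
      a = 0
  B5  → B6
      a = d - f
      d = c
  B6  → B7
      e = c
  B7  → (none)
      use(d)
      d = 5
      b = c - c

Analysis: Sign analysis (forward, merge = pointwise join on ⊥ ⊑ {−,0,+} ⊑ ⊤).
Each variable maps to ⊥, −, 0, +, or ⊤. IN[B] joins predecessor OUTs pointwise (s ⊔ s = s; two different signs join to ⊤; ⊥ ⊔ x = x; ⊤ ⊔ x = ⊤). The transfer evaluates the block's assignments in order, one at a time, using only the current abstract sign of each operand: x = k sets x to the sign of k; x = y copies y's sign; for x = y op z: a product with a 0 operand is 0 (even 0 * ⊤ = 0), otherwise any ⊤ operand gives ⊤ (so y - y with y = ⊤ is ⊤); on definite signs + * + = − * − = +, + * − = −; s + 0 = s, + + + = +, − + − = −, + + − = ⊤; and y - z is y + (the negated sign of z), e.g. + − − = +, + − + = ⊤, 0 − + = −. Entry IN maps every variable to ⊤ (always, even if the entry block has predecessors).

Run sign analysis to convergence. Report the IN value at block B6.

Answer: {a: ⊤, b: +, c: 0, d: 0, e: ⊤, f: ⊤}

Trace:
Converged values:
  B0:   IN=(all ⊤)   OUT={c:0; rest ⊤}
  B1:   IN={c:0; rest ⊤}   OUT={c:0; rest ⊤}
  B2:   IN={c:0; rest ⊤}   OUT={c:0; rest ⊤}
  B3:   IN={c:0; rest ⊤}   OUT={b:+, c:0; rest ⊤}
  B4:   IN={b:+, c:0; rest ⊤}   OUT={a:0, b:+, c:0; rest ⊤}
  B5:   IN={a:0, b:+, c:0; rest ⊤}   OUT={b:+, c:0, d:0; rest ⊤}
  B6:   IN={b:+, c:0, d:0; rest ⊤}   OUT={b:+, c:0, d:0, e:0; rest ⊤}
  B7:   IN={b:+, c:0, d:0, e:0; rest ⊤}   OUT={b:0, c:0, d:+, e:0; rest ⊤}

Merge at B6: IN[B6] = OUT[B5] = {a: ⊤, b: +, c: 0, d: 0, e: ⊤, f: ⊤}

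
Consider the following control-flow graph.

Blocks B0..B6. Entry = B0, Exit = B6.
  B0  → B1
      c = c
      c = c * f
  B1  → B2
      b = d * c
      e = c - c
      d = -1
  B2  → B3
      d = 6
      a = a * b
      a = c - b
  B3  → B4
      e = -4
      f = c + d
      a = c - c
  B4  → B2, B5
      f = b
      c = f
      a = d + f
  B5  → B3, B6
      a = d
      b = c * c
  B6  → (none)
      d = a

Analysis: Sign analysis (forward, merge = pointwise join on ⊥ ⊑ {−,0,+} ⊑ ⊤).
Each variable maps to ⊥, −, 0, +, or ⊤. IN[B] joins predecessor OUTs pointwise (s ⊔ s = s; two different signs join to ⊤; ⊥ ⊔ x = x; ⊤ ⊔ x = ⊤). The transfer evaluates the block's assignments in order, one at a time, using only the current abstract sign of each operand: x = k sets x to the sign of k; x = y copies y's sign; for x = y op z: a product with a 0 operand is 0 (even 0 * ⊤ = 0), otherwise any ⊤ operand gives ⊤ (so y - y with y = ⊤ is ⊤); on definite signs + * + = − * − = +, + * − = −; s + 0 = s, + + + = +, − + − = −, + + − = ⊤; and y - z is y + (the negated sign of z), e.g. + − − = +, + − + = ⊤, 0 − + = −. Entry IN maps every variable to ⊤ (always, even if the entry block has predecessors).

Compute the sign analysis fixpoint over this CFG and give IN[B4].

Answer: {a: ⊤, b: ⊤, c: ⊤, d: +, e: -, f: ⊤}

Trace:
Converged values:
  B0:  IN=(all ⊤)  OUT=(all ⊤)
  B1:  IN=(all ⊤)  OUT={d:-; rest ⊤}
  B2:  IN=(all ⊤)  OUT={d:+; rest ⊤}
  B3:  IN={d:+; rest ⊤}  OUT={d:+, e:-; rest ⊤}
  B4:  IN={d:+, e:-; rest ⊤}  OUT={d:+, e:-; rest ⊤}
  B5:  IN={d:+, e:-; rest ⊤}  OUT={a:+, d:+, e:-; rest ⊤}
  B6:  IN={a:+, d:+, e:-; rest ⊤}  OUT={a:+, d:+, e:-; rest ⊤}

Merge at B4: IN[B4] = OUT[B3] = {a: ⊤, b: ⊤, c: ⊤, d: +, e: -, f: ⊤}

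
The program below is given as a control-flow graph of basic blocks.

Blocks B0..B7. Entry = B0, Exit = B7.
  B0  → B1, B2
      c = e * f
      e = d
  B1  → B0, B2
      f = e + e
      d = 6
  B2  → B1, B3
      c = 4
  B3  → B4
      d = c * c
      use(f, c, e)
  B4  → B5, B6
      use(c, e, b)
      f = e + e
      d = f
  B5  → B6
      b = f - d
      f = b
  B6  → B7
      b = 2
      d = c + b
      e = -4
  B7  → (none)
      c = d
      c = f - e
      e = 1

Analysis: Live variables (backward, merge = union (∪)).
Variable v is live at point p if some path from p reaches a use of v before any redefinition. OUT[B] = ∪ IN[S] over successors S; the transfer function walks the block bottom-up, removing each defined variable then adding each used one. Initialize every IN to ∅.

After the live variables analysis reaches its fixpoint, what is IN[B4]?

Answer: {b, c, e}

Trace:
Converged values:
  B0:  IN={b, d, e, f}  OUT={b, e, f}
  B1:  IN={b, e}  OUT={b, d, e, f}
  B2:  IN={b, e, f}  OUT={b, c, e, f}
  B3:  IN={b, c, e, f}  OUT={b, c, e}
  B4:  IN={b, c, e}  OUT={c, d, f}
  B5:  IN={c, d, f}  OUT={c, f}
  B6:  IN={c, f}  OUT={d, e, f}
  B7:  IN={d, e, f}  OUT={}

Merge at B4: OUT[B4] = IN[B5] ⊔ IN[B6] = {c, d, f}
Applying B4's transfer function to that OUT value gives IN[B4] (row B4 above).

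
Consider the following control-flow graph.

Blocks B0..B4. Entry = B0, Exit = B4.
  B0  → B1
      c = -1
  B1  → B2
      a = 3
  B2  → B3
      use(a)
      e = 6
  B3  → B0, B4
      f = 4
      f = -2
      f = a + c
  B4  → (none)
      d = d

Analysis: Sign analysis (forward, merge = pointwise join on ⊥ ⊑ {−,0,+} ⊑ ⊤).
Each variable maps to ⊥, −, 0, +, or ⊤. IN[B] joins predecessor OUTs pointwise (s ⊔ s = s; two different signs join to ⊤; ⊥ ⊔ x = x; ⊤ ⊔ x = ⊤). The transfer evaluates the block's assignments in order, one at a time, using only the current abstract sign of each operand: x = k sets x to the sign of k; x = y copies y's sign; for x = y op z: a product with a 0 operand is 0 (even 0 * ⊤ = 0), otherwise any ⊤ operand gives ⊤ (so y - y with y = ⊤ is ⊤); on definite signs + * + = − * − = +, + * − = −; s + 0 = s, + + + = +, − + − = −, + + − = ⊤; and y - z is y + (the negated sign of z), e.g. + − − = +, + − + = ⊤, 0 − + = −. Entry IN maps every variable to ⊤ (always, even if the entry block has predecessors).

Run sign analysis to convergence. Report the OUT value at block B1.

Answer: {a: +, b: ⊤, c: -, d: ⊤, e: ⊤, f: ⊤}

Working:
Fixpoint table:
  B0: | IN=(all ⊤) | OUT={c:-; rest ⊤}
  B1: | IN={c:-; rest ⊤} | OUT={a:+, c:-; rest ⊤}
  B2: | IN={a:+, c:-; rest ⊤} | OUT={a:+, c:-, e:+; rest ⊤}
  B3: | IN={a:+, c:-, e:+; rest ⊤} | OUT={a:+, c:-, e:+; rest ⊤}
  B4: | IN={a:+, c:-, e:+; rest ⊤} | OUT={a:+, c:-, e:+; rest ⊤}

Merge at B1: IN[B1] = OUT[B0] = {a: ⊤, b: ⊤, c: -, d: ⊤, e: ⊤, f: ⊤}
Applying B1's transfer function to that IN value gives OUT[B1] (row B1 above).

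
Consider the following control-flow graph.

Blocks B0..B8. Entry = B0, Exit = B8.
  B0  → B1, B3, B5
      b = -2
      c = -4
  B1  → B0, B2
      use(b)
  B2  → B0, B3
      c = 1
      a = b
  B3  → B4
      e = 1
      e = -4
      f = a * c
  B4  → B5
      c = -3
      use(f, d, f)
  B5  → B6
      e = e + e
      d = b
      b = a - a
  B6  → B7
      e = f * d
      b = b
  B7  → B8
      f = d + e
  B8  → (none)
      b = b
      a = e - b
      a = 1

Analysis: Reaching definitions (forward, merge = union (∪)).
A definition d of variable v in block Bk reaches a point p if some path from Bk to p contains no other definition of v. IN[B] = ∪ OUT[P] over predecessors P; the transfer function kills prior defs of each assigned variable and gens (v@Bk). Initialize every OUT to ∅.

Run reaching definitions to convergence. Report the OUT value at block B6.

Fixpoint table:
  B0:  IN={a@B2, b@B0, c@B0, c@B2}  OUT={a@B2, b@B0, c@B0}
  B1:  IN={a@B2, b@B0, c@B0}  OUT={a@B2, b@B0, c@B0}
  B2:  IN={a@B2, b@B0, c@B0}  OUT={a@B2, b@B0, c@B2}
  B3:  IN={a@B2, b@B0, c@B0, c@B2}  OUT={a@B2, b@B0, c@B0, c@B2, e@B3, f@B3}
  B4:  IN={a@B2, b@B0, c@B0, c@B2, e@B3, f@B3}  OUT={a@B2, b@B0, c@B4, e@B3, f@B3}
  B5:  IN={a@B2, b@B0, c@B0, c@B4, e@B3, f@B3}  OUT={a@B2, b@B5, c@B0, c@B4, d@B5, e@B5, f@B3}
  B6:  IN={a@B2, b@B5, c@B0, c@B4, d@B5, e@B5, f@B3}  OUT={a@B2, b@B6, c@B0, c@B4, d@B5, e@B6, f@B3}
  B7:  IN={a@B2, b@B6, c@B0, c@B4, d@B5, e@B6, f@B3}  OUT={a@B2, b@B6, c@B0, c@B4, d@B5, e@B6, f@B7}
  B8:  IN={a@B2, b@B6, c@B0, c@B4, d@B5, e@B6, f@B7}  OUT={a@B8, b@B8, c@B0, c@B4, d@B5, e@B6, f@B7}

Merge at B6: IN[B6] = OUT[B5] = {a@B2, b@B5, c@B0, c@B4, d@B5, e@B5, f@B3}
Applying B6's transfer function to that IN value gives OUT[B6] (row B6 above).

Answer: {a@B2, b@B6, c@B0, c@B4, d@B5, e@B6, f@B3}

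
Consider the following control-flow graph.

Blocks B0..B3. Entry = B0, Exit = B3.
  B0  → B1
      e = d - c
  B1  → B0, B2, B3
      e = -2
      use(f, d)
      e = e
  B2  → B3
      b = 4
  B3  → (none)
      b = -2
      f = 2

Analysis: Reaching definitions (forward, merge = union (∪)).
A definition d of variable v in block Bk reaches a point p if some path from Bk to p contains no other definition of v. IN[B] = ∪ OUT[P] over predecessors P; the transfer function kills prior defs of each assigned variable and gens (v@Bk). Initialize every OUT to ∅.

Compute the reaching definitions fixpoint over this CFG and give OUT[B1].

Answer: {e@B1}

Derivation:
Fixpoint table:
  B0:   IN={e@B1}   OUT={e@B0}
  B1:   IN={e@B0}   OUT={e@B1}
  B2:   IN={e@B1}   OUT={b@B2, e@B1}
  B3:   IN={b@B2, e@B1}   OUT={b@B3, e@B1, f@B3}

Merge at B1: IN[B1] = OUT[B0] = {e@B0}
Applying B1's transfer function to that IN value gives OUT[B1] (row B1 above).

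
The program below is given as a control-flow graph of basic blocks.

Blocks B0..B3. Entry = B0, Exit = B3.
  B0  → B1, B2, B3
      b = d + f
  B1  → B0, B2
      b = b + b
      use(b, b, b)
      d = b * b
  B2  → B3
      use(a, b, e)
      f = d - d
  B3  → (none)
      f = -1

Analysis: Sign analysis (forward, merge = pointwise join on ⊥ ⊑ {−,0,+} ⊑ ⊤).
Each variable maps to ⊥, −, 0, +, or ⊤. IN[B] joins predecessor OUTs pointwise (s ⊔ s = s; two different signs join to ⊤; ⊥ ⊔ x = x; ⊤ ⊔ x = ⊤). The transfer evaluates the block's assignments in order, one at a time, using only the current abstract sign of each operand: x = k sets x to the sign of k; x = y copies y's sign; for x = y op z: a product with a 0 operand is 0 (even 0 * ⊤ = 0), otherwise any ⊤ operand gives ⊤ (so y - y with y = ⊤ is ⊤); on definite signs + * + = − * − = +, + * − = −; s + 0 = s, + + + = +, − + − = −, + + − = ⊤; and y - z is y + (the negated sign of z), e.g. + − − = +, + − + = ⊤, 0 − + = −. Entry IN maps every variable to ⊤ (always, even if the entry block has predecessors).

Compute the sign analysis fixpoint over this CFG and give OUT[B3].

Answer: {a: ⊤, b: ⊤, c: ⊤, d: ⊤, e: ⊤, f: -}

Working:
Per-block solution:
  B0: | IN=(all ⊤) | OUT=(all ⊤)
  B1: | IN=(all ⊤) | OUT=(all ⊤)
  B2: | IN=(all ⊤) | OUT=(all ⊤)
  B3: | IN=(all ⊤) | OUT={f:-; rest ⊤}

Merge at B3: IN[B3] = OUT[B0] ⊔ OUT[B2] = {a: ⊤, b: ⊤, c: ⊤, d: ⊤, e: ⊤, f: ⊤}
Applying B3's transfer function to that IN value gives OUT[B3] (row B3 above).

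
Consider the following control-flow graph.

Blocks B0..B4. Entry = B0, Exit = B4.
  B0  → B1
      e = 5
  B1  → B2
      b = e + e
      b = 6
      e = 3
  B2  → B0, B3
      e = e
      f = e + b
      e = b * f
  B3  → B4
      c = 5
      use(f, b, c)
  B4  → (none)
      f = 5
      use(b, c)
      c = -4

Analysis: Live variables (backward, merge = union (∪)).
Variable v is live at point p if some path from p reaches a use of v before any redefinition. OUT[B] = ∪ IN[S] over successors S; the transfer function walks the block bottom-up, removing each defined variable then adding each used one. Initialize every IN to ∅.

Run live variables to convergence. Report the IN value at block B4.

Fixpoint table:
  B0:   IN={}   OUT={e}
  B1:   IN={e}   OUT={b, e}
  B2:   IN={b, e}   OUT={b, f}
  B3:   IN={b, f}   OUT={b, c}
  B4:   IN={b, c}   OUT={}

B4 is the boundary node: OUT[B4] = {}
Applying B4's transfer function to that OUT value gives IN[B4] (row B4 above).

Answer: {b, c}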